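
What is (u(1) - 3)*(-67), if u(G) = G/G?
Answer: 134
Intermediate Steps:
u(G) = 1
(u(1) - 3)*(-67) = (1 - 3)*(-67) = -2*(-67) = 134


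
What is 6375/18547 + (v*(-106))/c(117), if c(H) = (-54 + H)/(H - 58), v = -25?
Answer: 170601475/68733 ≈ 2482.1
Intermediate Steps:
c(H) = (-54 + H)/(-58 + H)
6375/18547 + (v*(-106))/c(117) = 6375/18547 + (-25*(-106))/(((-54 + 117)/(-58 + 117))) = 6375*(1/18547) + 2650/((63/59)) = 375/1091 + 2650/(((1/59)*63)) = 375/1091 + 2650/(63/59) = 375/1091 + 2650*(59/63) = 375/1091 + 156350/63 = 170601475/68733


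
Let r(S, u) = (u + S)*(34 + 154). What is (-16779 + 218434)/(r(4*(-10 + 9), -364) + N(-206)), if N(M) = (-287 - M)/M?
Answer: -41540930/14251823 ≈ -2.9148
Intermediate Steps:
N(M) = (-287 - M)/M
r(S, u) = 188*S + 188*u (r(S, u) = (S + u)*188 = 188*S + 188*u)
(-16779 + 218434)/(r(4*(-10 + 9), -364) + N(-206)) = (-16779 + 218434)/((188*(4*(-10 + 9)) + 188*(-364)) + (-287 - 1*(-206))/(-206)) = 201655/((188*(4*(-1)) - 68432) - (-287 + 206)/206) = 201655/((188*(-4) - 68432) - 1/206*(-81)) = 201655/((-752 - 68432) + 81/206) = 201655/(-69184 + 81/206) = 201655/(-14251823/206) = 201655*(-206/14251823) = -41540930/14251823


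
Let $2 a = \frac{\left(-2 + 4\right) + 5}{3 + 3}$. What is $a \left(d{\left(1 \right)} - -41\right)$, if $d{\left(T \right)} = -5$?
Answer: $21$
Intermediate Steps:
$a = \frac{7}{12}$ ($a = \frac{\left(\left(-2 + 4\right) + 5\right) \frac{1}{3 + 3}}{2} = \frac{\left(2 + 5\right) \frac{1}{6}}{2} = \frac{7 \cdot \frac{1}{6}}{2} = \frac{1}{2} \cdot \frac{7}{6} = \frac{7}{12} \approx 0.58333$)
$a \left(d{\left(1 \right)} - -41\right) = \frac{7 \left(-5 - -41\right)}{12} = \frac{7 \left(-5 + 41\right)}{12} = \frac{7}{12} \cdot 36 = 21$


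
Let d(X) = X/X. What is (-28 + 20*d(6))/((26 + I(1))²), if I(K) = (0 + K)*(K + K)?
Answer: -1/98 ≈ -0.010204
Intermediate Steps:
d(X) = 1
I(K) = 2*K² (I(K) = K*(2*K) = 2*K²)
(-28 + 20*d(6))/((26 + I(1))²) = (-28 + 20*1)/((26 + 2*1²)²) = (-28 + 20)/((26 + 2*1)²) = -8/(26 + 2)² = -8/(28²) = -8/784 = -8*1/784 = -1/98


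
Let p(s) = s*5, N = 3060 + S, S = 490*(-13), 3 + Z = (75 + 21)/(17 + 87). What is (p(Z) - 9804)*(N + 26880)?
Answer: -3007225590/13 ≈ -2.3132e+8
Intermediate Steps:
Z = -27/13 (Z = -3 + (75 + 21)/(17 + 87) = -3 + 96/104 = -3 + 96*(1/104) = -3 + 12/13 = -27/13 ≈ -2.0769)
S = -6370
N = -3310 (N = 3060 - 6370 = -3310)
p(s) = 5*s
(p(Z) - 9804)*(N + 26880) = (5*(-27/13) - 9804)*(-3310 + 26880) = (-135/13 - 9804)*23570 = -127587/13*23570 = -3007225590/13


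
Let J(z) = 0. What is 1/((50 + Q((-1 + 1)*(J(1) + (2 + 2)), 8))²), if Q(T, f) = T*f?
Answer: 1/2500 ≈ 0.00040000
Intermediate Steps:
1/((50 + Q((-1 + 1)*(J(1) + (2 + 2)), 8))²) = 1/((50 + ((-1 + 1)*(0 + (2 + 2)))*8)²) = 1/((50 + (0*(0 + 4))*8)²) = 1/((50 + (0*4)*8)²) = 1/((50 + 0*8)²) = 1/((50 + 0)²) = 1/(50²) = 1/2500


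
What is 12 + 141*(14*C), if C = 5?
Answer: 9882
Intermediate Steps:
12 + 141*(14*C) = 12 + 141*(14*5) = 12 + 141*70 = 12 + 9870 = 9882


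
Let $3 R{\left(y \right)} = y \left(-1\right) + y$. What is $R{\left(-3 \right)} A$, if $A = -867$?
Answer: $0$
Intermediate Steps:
$R{\left(y \right)} = 0$ ($R{\left(y \right)} = \frac{y \left(-1\right) + y}{3} = \frac{- y + y}{3} = \frac{1}{3} \cdot 0 = 0$)
$R{\left(-3 \right)} A = 0 \left(-867\right) = 0$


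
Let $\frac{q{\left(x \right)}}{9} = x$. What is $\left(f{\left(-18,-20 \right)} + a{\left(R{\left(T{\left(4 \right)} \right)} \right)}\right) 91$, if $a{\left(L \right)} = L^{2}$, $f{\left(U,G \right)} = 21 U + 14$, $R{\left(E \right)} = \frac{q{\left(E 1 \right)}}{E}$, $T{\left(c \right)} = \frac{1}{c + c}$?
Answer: $-25753$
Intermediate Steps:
$q{\left(x \right)} = 9 x$
$T{\left(c \right)} = \frac{1}{2 c}$
$R{\left(E \right)} = 9$ ($R{\left(E \right)} = \frac{9 E 1}{E} = \frac{9 E}{E} = 9$)
$f{\left(U,G \right)} = 14 + 21 U$
$\left(f{\left(-18,-20 \right)} + a{\left(R{\left(T{\left(4 \right)} \right)} \right)}\right) 91 = \left(\left(14 + 21 \left(-18\right)\right) + 9^{2}\right) 91 = \left(\left(14 - 378\right) + 81\right) 91 = \left(-364 + 81\right) 91 = \left(-283\right) 91 = -25753$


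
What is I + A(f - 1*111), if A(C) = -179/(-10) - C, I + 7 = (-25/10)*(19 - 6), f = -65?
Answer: 772/5 ≈ 154.40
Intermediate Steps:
I = -79/2 (I = -7 + (-25/10)*(19 - 6) = -7 - 25*1/10*13 = -7 - 5/2*13 = -7 - 65/2 = -79/2 ≈ -39.500)
A(C) = 179/10 - C (A(C) = -179*(-1/10) - C = 179/10 - C)
I + A(f - 1*111) = -79/2 + (179/10 - (-65 - 1*111)) = -79/2 + (179/10 - (-65 - 111)) = -79/2 + (179/10 - 1*(-176)) = -79/2 + (179/10 + 176) = -79/2 + 1939/10 = 772/5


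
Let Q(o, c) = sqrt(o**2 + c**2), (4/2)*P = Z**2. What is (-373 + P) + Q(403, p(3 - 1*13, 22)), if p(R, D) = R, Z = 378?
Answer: 71069 + sqrt(162509) ≈ 71472.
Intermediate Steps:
P = 71442 (P = (1/2)*378**2 = (1/2)*142884 = 71442)
Q(o, c) = sqrt(c**2 + o**2)
(-373 + P) + Q(403, p(3 - 1*13, 22)) = (-373 + 71442) + sqrt((3 - 1*13)**2 + 403**2) = 71069 + sqrt((3 - 13)**2 + 162409) = 71069 + sqrt((-10)**2 + 162409) = 71069 + sqrt(100 + 162409) = 71069 + sqrt(162509)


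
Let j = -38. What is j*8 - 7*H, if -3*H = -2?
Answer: -926/3 ≈ -308.67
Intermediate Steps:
H = 2/3 (H = -1/3*(-2) = 2/3 ≈ 0.66667)
j*8 - 7*H = -38*8 - 7*2/3 = -304 - 14/3 = -926/3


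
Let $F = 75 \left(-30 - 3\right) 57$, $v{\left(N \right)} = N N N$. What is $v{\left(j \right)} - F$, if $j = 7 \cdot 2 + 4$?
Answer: $146907$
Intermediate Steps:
$j = 18$ ($j = 14 + 4 = 18$)
$v{\left(N \right)} = N^{3}$ ($v{\left(N \right)} = N^{2} N = N^{3}$)
$F = -141075$ ($F = 75 \left(-30 - 3\right) 57 = 75 \left(-33\right) 57 = \left(-2475\right) 57 = -141075$)
$v{\left(j \right)} - F = 18^{3} - -141075 = 5832 + 141075 = 146907$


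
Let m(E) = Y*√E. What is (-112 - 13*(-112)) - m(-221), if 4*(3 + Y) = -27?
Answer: 1344 + 39*I*√221/4 ≈ 1344.0 + 144.94*I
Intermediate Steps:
Y = -39/4 (Y = -3 + (¼)*(-27) = -3 - 27/4 = -39/4 ≈ -9.7500)
m(E) = -39*√E/4
(-112 - 13*(-112)) - m(-221) = (-112 - 13*(-112)) - (-39)*√(-221)/4 = (-112 + 1456) - (-39)*I*√221/4 = 1344 - (-39)*I*√221/4 = 1344 + 39*I*√221/4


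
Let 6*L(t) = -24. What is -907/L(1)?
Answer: 907/4 ≈ 226.75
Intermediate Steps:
L(t) = -4 (L(t) = (⅙)*(-24) = -4)
-907/L(1) = -907/(-4) = -907*(-¼) = 907/4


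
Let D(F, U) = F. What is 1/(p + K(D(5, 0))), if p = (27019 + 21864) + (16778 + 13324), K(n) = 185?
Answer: 1/79170 ≈ 1.2631e-5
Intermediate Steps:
p = 78985 (p = 48883 + 30102 = 78985)
1/(p + K(D(5, 0))) = 1/(78985 + 185) = 1/79170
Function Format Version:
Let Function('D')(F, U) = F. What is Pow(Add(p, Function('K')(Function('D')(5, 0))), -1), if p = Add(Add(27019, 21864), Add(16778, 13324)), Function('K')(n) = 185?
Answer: Rational(1, 79170) ≈ 1.2631e-5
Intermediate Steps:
p = 78985 (p = Add(48883, 30102) = 78985)
Pow(Add(p, Function('K')(Function('D')(5, 0))), -1) = Pow(Add(78985, 185), -1) = Pow(79170, -1) = Rational(1, 79170)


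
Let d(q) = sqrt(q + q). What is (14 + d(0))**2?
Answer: 196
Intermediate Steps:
d(q) = sqrt(2)*sqrt(q) (d(q) = sqrt(2*q) = sqrt(2)*sqrt(q))
(14 + d(0))**2 = (14 + sqrt(2)*sqrt(0))**2 = (14 + sqrt(2)*0)**2 = (14 + 0)**2 = 14**2 = 196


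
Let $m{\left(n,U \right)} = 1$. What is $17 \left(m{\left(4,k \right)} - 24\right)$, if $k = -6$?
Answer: $-391$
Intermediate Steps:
$17 \left(m{\left(4,k \right)} - 24\right) = 17 \left(1 - 24\right) = 17 \left(-23\right) = -391$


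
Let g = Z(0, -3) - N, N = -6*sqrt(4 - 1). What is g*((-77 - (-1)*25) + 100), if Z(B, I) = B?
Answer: 288*sqrt(3) ≈ 498.83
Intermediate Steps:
N = -6*sqrt(3) ≈ -10.392
g = 6*sqrt(3) (g = 0 - (-6)*sqrt(3) = 0 + 6*sqrt(3) = 6*sqrt(3) ≈ 10.392)
g*((-77 - (-1)*25) + 100) = (6*sqrt(3))*((-77 - (-1)*25) + 100) = (6*sqrt(3))*((-77 - 1*(-25)) + 100) = (6*sqrt(3))*((-77 + 25) + 100) = (6*sqrt(3))*(-52 + 100) = (6*sqrt(3))*48 = 288*sqrt(3)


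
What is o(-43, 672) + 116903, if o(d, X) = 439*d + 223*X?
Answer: 247882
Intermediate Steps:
o(d, X) = 223*X + 439*d
o(-43, 672) + 116903 = (223*672 + 439*(-43)) + 116903 = (149856 - 18877) + 116903 = 130979 + 116903 = 247882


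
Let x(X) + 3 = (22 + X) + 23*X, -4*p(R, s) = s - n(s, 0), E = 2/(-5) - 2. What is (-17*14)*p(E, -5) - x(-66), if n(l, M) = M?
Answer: 2535/2 ≈ 1267.5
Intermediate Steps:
E = -12/5 (E = 2*(-⅕) - 2 = -⅖ - 2 = -12/5 ≈ -2.4000)
p(R, s) = -s/4 (p(R, s) = -(s - 1*0)/4 = -(s + 0)/4 = -s/4)
x(X) = 19 + 24*X (x(X) = -3 + ((22 + X) + 23*X) = -3 + (22 + 24*X) = 19 + 24*X)
(-17*14)*p(E, -5) - x(-66) = (-17*14)*(-¼*(-5)) - (19 + 24*(-66)) = -238*5/4 - (19 - 1584) = -595/2 - 1*(-1565) = -595/2 + 1565 = 2535/2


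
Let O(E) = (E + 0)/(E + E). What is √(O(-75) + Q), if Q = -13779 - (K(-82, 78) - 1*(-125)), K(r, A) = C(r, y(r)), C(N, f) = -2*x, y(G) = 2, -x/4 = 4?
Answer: I*√55742/2 ≈ 118.05*I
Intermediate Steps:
x = -16 (x = -4*4 = -16)
C(N, f) = 32 (C(N, f) = -2*(-16) = 32)
K(r, A) = 32
O(E) = ½ (O(E) = E/((2*E)) = E*(1/(2*E)) = ½)
Q = -13936 (Q = -13779 - (32 - 1*(-125)) = -13779 - (32 + 125) = -13779 - 1*157 = -13779 - 157 = -13936)
√(O(-75) + Q) = √(½ - 13936) = √(-27871/2) = I*√55742/2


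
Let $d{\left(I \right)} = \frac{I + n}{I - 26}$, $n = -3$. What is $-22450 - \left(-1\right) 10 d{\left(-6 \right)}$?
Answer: $- \frac{359155}{16} \approx -22447.0$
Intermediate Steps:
$d{\left(I \right)} = \frac{-3 + I}{-26 + I}$ ($d{\left(I \right)} = \frac{I - 3}{I - 26} = \frac{-3 + I}{-26 + I}$)
$-22450 - \left(-1\right) 10 d{\left(-6 \right)} = -22450 - \left(-1\right) 10 \frac{-3 - 6}{-26 - 6} = -22450 - - 10 \frac{1}{-32} \left(-9\right) = -22450 - - 10 \left(\left(- \frac{1}{32}\right) \left(-9\right)\right) = -22450 - \left(-10\right) \frac{9}{32} = -22450 - - \frac{45}{16} = -22450 + \frac{45}{16} = - \frac{359155}{16}$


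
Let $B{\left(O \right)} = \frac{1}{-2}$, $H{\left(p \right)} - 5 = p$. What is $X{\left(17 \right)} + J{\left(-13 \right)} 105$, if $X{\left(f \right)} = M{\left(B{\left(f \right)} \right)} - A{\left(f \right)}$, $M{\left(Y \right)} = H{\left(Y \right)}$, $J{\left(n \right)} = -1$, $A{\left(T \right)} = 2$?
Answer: $- \frac{205}{2} \approx -102.5$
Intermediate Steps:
$H{\left(p \right)} = 5 + p$
$B{\left(O \right)} = - \frac{1}{2}$
$M{\left(Y \right)} = 5 + Y$
$X{\left(f \right)} = \frac{5}{2}$ ($X{\left(f \right)} = \left(5 - \frac{1}{2}\right) - 2 = \frac{9}{2} - 2 = \frac{5}{2}$)
$X{\left(17 \right)} + J{\left(-13 \right)} 105 = \frac{5}{2} - 105 = - \frac{205}{2}$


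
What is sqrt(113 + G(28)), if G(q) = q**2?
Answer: sqrt(897) ≈ 29.950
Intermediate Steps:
sqrt(113 + G(28)) = sqrt(113 + 28**2) = sqrt(113 + 784) = sqrt(897)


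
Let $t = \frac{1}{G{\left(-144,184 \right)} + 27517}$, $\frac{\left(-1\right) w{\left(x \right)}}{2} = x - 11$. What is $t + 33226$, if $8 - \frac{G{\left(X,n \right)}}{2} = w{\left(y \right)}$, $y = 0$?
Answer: $\frac{913349515}{27489} \approx 33226.0$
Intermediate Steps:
$w{\left(x \right)} = 22 - 2 x$ ($w{\left(x \right)} = - 2 \left(x - 11\right) = - 2 \left(-11 + x\right) = 22 - 2 x$)
$G{\left(X,n \right)} = -28$ ($G{\left(X,n \right)} = 16 - 2 \left(22 - 0\right) = 16 - 2 \left(22 + 0\right) = 16 - 44 = -28$)
$t = \frac{1}{27489}$ ($t = \frac{1}{-28 + 27517} = \frac{1}{27489} \approx 3.6378 \cdot 10^{-5}$)
$t + 33226 = \frac{1}{27489} + 33226 = \frac{913349515}{27489}$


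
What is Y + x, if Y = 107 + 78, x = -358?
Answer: -173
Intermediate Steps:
Y = 185
Y + x = 185 - 358 = -173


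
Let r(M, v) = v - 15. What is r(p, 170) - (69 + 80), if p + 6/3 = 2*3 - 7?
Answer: 6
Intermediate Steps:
p = -3 (p = -2 + (2*3 - 7) = -2 + (6 - 7) = -2 - 1 = -3)
r(M, v) = -15 + v
r(p, 170) - (69 + 80) = (-15 + 170) - (69 + 80) = 155 - 149 = 6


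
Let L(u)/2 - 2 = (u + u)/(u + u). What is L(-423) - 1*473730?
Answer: -473724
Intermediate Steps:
L(u) = 6 (L(u) = 4 + 2*((u + u)/(u + u)) = 4 + 2*((2*u)/((2*u))) = 4 + 2*((2*u)*(1/(2*u))) = 4 + 2*1 = 4 + 2 = 6)
L(-423) - 1*473730 = 6 - 1*473730 = 6 - 473730 = -473724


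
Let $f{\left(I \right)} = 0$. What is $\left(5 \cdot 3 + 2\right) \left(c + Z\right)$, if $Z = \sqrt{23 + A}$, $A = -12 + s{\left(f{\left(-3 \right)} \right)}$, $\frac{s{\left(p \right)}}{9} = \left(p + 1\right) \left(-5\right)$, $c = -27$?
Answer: $-459 + 17 i \sqrt{34} \approx -459.0 + 99.126 i$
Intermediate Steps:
$s{\left(p \right)} = -45 - 45 p$ ($s{\left(p \right)} = 9 \left(p + 1\right) \left(-5\right) = 9 \left(1 + p\right) \left(-5\right) = 9 \left(-5 - 5 p\right) = -45 - 45 p$)
$A = -57$ ($A = -12 - 45 = -57$)
$Z = i \sqrt{34}$ ($Z = \sqrt{23 - 57} = \sqrt{-34} = i \sqrt{34} \approx 5.8309 i$)
$\left(5 \cdot 3 + 2\right) \left(c + Z\right) = \left(5 \cdot 3 + 2\right) \left(-27 + i \sqrt{34}\right) = \left(15 + 2\right) \left(-27 + i \sqrt{34}\right) = 17 \left(-27 + i \sqrt{34}\right) = -459 + 17 i \sqrt{34}$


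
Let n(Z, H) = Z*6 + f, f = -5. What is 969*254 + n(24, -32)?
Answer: 246265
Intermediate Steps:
n(Z, H) = -5 + 6*Z (n(Z, H) = Z*6 - 5 = 6*Z - 5 = -5 + 6*Z)
969*254 + n(24, -32) = 969*254 + (-5 + 6*24) = 246126 + (-5 + 144) = 246126 + 139 = 246265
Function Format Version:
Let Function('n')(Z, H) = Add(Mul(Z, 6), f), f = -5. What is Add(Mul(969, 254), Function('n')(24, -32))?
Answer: 246265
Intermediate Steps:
Function('n')(Z, H) = Add(-5, Mul(6, Z)) (Function('n')(Z, H) = Add(Mul(Z, 6), -5) = Add(Mul(6, Z), -5) = Add(-5, Mul(6, Z)))
Add(Mul(969, 254), Function('n')(24, -32)) = Add(Mul(969, 254), Add(-5, Mul(6, 24))) = Add(246126, Add(-5, 144)) = Add(246126, 139) = 246265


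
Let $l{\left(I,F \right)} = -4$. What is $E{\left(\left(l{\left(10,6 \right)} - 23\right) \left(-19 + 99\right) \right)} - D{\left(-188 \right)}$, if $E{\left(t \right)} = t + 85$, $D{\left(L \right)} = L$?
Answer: $-1887$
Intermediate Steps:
$E{\left(t \right)} = 85 + t$
$E{\left(\left(l{\left(10,6 \right)} - 23\right) \left(-19 + 99\right) \right)} - D{\left(-188 \right)} = \left(85 + \left(-4 - 23\right) \left(-19 + 99\right)\right) - -188 = \left(85 - 2160\right) + 188 = -2075 + 188 = -1887$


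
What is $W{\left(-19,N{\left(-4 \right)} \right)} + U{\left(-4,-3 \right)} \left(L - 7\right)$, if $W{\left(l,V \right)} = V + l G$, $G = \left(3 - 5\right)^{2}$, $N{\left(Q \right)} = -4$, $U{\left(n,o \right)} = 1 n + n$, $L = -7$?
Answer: $32$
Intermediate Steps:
$U{\left(n,o \right)} = 2 n$ ($U{\left(n,o \right)} = n + n = 2 n$)
$G = 4$ ($G = \left(-2\right)^{2} = 4$)
$W{\left(l,V \right)} = V + 4 l$ ($W{\left(l,V \right)} = V + l 4 = V + 4 l$)
$W{\left(-19,N{\left(-4 \right)} \right)} + U{\left(-4,-3 \right)} \left(L - 7\right) = \left(-4 + 4 \left(-19\right)\right) + 2 \left(-4\right) \left(-7 - 7\right) = \left(-4 - 76\right) - -112 = -80 + 112 = 32$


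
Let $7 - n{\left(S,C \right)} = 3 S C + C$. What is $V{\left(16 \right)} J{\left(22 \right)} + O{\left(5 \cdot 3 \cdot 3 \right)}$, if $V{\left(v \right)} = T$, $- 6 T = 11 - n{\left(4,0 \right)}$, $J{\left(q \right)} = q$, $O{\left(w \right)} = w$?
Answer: $\frac{91}{3} \approx 30.333$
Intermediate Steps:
$n{\left(S,C \right)} = 7 - C - 3 C S$ ($n{\left(S,C \right)} = 7 - \left(3 S C + C\right) = 7 - \left(3 C S + C\right) = 7 - \left(C + 3 C S\right) = 7 - C - 3 C S$)
$T = - \frac{2}{3}$ ($T = - \frac{11 - \left(7 - 0 - 0 \cdot 4\right)}{6} = - \frac{11 - \left(7 + 0 + 0\right)}{6} = - \frac{11 - 7}{6} = \left(- \frac{1}{6}\right) 4 = - \frac{2}{3} \approx -0.66667$)
$V{\left(v \right)} = - \frac{2}{3}$
$V{\left(16 \right)} J{\left(22 \right)} + O{\left(5 \cdot 3 \cdot 3 \right)} = \left(- \frac{2}{3}\right) 22 + 5 \cdot 3 \cdot 3 = - \frac{44}{3} + 15 \cdot 3 = - \frac{44}{3} + 45 = \frac{91}{3}$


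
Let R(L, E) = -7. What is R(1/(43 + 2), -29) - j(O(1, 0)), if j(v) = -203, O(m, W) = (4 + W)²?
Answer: 196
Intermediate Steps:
R(1/(43 + 2), -29) - j(O(1, 0)) = -7 - 1*(-203) = -7 + 203 = 196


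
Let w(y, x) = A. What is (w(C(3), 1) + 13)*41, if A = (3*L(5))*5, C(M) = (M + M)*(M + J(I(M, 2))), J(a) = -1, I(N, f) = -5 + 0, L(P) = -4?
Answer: -1927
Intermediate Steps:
I(N, f) = -5
C(M) = 2*M*(-1 + M) (C(M) = (M + M)*(M - 1) = (2*M)*(-1 + M) = 2*M*(-1 + M))
A = -60 (A = (3*(-4))*5 = -12*5 = -60)
w(y, x) = -60
(w(C(3), 1) + 13)*41 = (-60 + 13)*41 = -47*41 = -1927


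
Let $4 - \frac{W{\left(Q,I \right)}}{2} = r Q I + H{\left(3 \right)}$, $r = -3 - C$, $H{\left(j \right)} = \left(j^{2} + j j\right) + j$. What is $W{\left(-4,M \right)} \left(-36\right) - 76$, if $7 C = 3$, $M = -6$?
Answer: $- \frac{33436}{7} \approx -4776.6$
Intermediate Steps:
$C = \frac{3}{7}$ ($C = \frac{1}{7} \cdot 3 = \frac{3}{7} \approx 0.42857$)
$H{\left(j \right)} = j + 2 j^{2}$ ($H{\left(j \right)} = \left(j^{2} + j^{2}\right) + j = 2 j^{2} + j = j + 2 j^{2}$)
$r = - \frac{24}{7}$ ($r = -3 - \frac{3}{7} = - \frac{24}{7} \approx -3.4286$)
$W{\left(Q,I \right)} = -34 + \frac{48 I Q}{7}$ ($W{\left(Q,I \right)} = 8 - 2 \left(- \frac{24 Q}{7} I + 3 \left(1 + 2 \cdot 3\right)\right) = 8 - 2 \left(- \frac{24 I Q}{7} + 3 \left(1 + 6\right)\right) = 8 - 2 \left(- \frac{24 I Q}{7} + 3 \cdot 7\right) = 8 - 2 \left(- \frac{24 I Q}{7} + 21\right) = 8 - 2 \left(21 - \frac{24 I Q}{7}\right) = 8 + \left(-42 + \frac{48 I Q}{7}\right) = -34 + \frac{48 I Q}{7}$)
$W{\left(-4,M \right)} \left(-36\right) - 76 = \left(-34 + \frac{48}{7} \left(-6\right) \left(-4\right)\right) \left(-36\right) - 76 = \left(-34 + \frac{1152}{7}\right) \left(-36\right) - 76 = \frac{914}{7} \left(-36\right) - 76 = - \frac{32904}{7} - 76 = - \frac{33436}{7}$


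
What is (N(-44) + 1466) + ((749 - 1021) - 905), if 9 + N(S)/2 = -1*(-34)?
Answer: 339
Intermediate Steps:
N(S) = 50 (N(S) = -18 + 2*(-1*(-34)) = -18 + 2*34 = -18 + 68 = 50)
(N(-44) + 1466) + ((749 - 1021) - 905) = (50 + 1466) + ((749 - 1021) - 905) = 1516 + (-272 - 905) = 1516 - 1177 = 339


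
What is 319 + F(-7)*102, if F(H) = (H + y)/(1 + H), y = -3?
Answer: 489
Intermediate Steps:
F(H) = (-3 + H)/(1 + H) (F(H) = (H - 3)/(1 + H) = (-3 + H)/(1 + H))
319 + F(-7)*102 = 319 + ((-3 - 7)/(1 - 7))*102 = 319 + (-10/(-6))*102 = 319 - ⅙*(-10)*102 = 319 + (5/3)*102 = 319 + 170 = 489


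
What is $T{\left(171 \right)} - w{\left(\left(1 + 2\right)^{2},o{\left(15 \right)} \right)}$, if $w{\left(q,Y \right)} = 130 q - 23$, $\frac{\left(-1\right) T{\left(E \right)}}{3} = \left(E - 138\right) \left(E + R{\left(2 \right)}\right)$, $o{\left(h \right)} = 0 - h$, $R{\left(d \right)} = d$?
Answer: $-18274$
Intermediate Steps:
$o{\left(h \right)} = - h$
$T{\left(E \right)} = - 3 \left(-138 + E\right) \left(2 + E\right)$ ($T{\left(E \right)} = - 3 \left(E - 138\right) \left(E + 2\right) = - 3 \left(-138 + E\right) \left(2 + E\right)$)
$w{\left(q,Y \right)} = -23 + 130 q$
$T{\left(171 \right)} - w{\left(\left(1 + 2\right)^{2},o{\left(15 \right)} \right)} = \left(828 - 3 \cdot 171^{2} + 408 \cdot 171\right) - \left(-23 + 130 \left(1 + 2\right)^{2}\right) = \left(828 - 87723 + 69768\right) - \left(-23 + 130 \cdot 3^{2}\right) = \left(828 - 87723 + 69768\right) - \left(-23 + 130 \cdot 9\right) = -17127 - \left(-23 + 1170\right) = -17127 - 1147 = -18274$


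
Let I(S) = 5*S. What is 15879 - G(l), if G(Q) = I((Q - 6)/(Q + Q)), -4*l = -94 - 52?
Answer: 2318029/146 ≈ 15877.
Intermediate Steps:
l = 73/2 (l = -(-94 - 52)/4 = -¼*(-146) = 73/2 ≈ 36.500)
G(Q) = 5*(-6 + Q)/(2*Q) (G(Q) = 5*((Q - 6)/(Q + Q)) = 5*((-6 + Q)/((2*Q))) = 5*((-6 + Q)*(1/(2*Q))) = 5*((-6 + Q)/(2*Q)) = 5*(-6 + Q)/(2*Q))
15879 - G(l) = 15879 - (5/2 - 15/73/2) = 15879 - (5/2 - 15*2/73) = 15879 - (5/2 - 30/73) = 15879 - 1*305/146 = 15879 - 305/146 = 2318029/146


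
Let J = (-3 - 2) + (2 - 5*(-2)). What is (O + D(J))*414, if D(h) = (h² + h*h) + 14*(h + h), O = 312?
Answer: 250884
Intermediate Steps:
J = 7 (J = -5 + (2 + 10) = -5 + 12 = 7)
D(h) = 2*h² + 28*h (D(h) = (h² + h²) + 14*(2*h) = 2*h² + 28*h)
(O + D(J))*414 = (312 + 2*7*(14 + 7))*414 = (312 + 2*7*21)*414 = (312 + 294)*414 = 606*414 = 250884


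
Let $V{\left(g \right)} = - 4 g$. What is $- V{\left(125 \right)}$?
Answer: $500$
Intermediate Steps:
$- V{\left(125 \right)} = - \left(-4\right) 125 = \left(-1\right) \left(-500\right) = 500$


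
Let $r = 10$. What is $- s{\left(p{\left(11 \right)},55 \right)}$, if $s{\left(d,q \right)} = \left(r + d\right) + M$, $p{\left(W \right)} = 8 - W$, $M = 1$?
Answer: $-8$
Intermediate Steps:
$s{\left(d,q \right)} = 11 + d$ ($s{\left(d,q \right)} = \left(10 + d\right) + 1 = 11 + d$)
$- s{\left(p{\left(11 \right)},55 \right)} = - (11 + \left(8 - 11\right)) = - (11 - 3) = \left(-1\right) 8 = -8$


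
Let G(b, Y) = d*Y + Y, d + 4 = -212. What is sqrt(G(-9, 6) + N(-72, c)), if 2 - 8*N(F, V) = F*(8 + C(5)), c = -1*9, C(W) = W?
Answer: I*sqrt(4691)/2 ≈ 34.245*I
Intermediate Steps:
c = -9
N(F, V) = 1/4 - 13*F/8 (N(F, V) = 1/4 - F*(8 + 5)/8 = 1/4 - F*13/8 = 1/4 - 13*F/8)
d = -216 (d = -4 - 212 = -216)
G(b, Y) = -215*Y (G(b, Y) = -216*Y + Y = -215*Y)
sqrt(G(-9, 6) + N(-72, c)) = sqrt(-215*6 + (1/4 - 13/8*(-72))) = sqrt(-1290 + (1/4 + 117)) = sqrt(-1290 + 469/4) = sqrt(-4691/4) = I*sqrt(4691)/2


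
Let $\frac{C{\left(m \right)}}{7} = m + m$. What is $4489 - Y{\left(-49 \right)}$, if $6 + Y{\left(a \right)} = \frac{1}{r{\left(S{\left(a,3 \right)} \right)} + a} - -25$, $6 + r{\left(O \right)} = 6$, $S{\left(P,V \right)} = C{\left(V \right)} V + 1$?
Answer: $\frac{219031}{49} \approx 4470.0$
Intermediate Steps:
$C{\left(m \right)} = 14 m$ ($C{\left(m \right)} = 7 \left(m + m\right) = 7 \cdot 2 m = 14 m$)
$S{\left(P,V \right)} = 1 + 14 V^{2}$ ($S{\left(P,V \right)} = 14 V V + 1 = 14 V^{2} + 1 = 1 + 14 V^{2}$)
$r{\left(O \right)} = 0$ ($r{\left(O \right)} = -6 + 6 = 0$)
$Y{\left(a \right)} = 19 + \frac{1}{a}$ ($Y{\left(a \right)} = -6 + \left(\frac{1}{0 + a} - -25\right) = -6 + \left(\frac{1}{a} + 25\right) = -6 + \left(25 + \frac{1}{a}\right) = 19 + \frac{1}{a}$)
$4489 - Y{\left(-49 \right)} = 4489 - \left(19 + \frac{1}{-49}\right) = 4489 - \left(19 - \frac{1}{49}\right) = 4489 - \frac{930}{49} = \frac{219031}{49}$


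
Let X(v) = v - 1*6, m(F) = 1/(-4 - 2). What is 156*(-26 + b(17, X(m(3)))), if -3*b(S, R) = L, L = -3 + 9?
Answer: -4368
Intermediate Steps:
L = 6
m(F) = -1/6 (m(F) = 1/(-6) = -1/6)
X(v) = -6 + v (X(v) = v - 6 = -6 + v)
b(S, R) = -2 (b(S, R) = -1/3*6 = -2)
156*(-26 + b(17, X(m(3)))) = 156*(-26 - 2) = 156*(-28) = -4368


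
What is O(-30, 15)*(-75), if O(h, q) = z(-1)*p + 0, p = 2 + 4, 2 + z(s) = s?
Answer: 1350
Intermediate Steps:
z(s) = -2 + s
p = 6
O(h, q) = -18 (O(h, q) = (-2 - 1)*6 + 0 = -3*6 + 0 = -18 + 0 = -18)
O(-30, 15)*(-75) = -18*(-75) = 1350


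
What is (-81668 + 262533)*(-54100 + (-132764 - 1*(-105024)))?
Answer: -14801991600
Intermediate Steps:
(-81668 + 262533)*(-54100 + (-132764 - 1*(-105024))) = 180865*(-54100 + (-132764 + 105024)) = 180865*(-54100 - 27740) = 180865*(-81840) = -14801991600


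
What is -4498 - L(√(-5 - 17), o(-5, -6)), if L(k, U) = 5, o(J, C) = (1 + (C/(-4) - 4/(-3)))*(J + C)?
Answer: -4503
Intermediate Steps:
o(J, C) = (7/3 - C/4)*(C + J) (o(J, C) = (1 + (C*(-¼) - 4*(-⅓)))*(C + J) = (1 + (-C/4 + 4/3))*(C + J) = (1 + (4/3 - C/4))*(C + J) = (7/3 - C/4)*(C + J))
-4498 - L(√(-5 - 17), o(-5, -6)) = -4498 - 1*5 = -4498 - 5 = -4503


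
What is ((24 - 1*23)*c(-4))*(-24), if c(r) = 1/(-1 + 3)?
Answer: -12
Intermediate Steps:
c(r) = ½ (c(r) = 1/2 = ½)
((24 - 1*23)*c(-4))*(-24) = ((24 - 1*23)*(½))*(-24) = ((24 - 23)*(½))*(-24) = (1*(½))*(-24) = (½)*(-24) = -12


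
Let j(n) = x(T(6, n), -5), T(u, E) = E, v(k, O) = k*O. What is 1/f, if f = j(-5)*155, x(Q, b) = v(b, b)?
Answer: 1/3875 ≈ 0.00025806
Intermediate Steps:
v(k, O) = O*k
x(Q, b) = b² (x(Q, b) = b*b = b²)
j(n) = 25 (j(n) = (-5)² = 25)
f = 3875 (f = 25*155 = 3875)
1/f = 1/3875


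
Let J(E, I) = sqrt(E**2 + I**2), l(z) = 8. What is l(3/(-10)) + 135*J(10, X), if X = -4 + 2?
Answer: 8 + 270*sqrt(26) ≈ 1384.7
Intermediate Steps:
X = -2
l(3/(-10)) + 135*J(10, X) = 8 + 135*sqrt(10**2 + (-2)**2) = 8 + 135*sqrt(100 + 4) = 8 + 135*sqrt(104) = 8 + 135*(2*sqrt(26)) = 8 + 270*sqrt(26)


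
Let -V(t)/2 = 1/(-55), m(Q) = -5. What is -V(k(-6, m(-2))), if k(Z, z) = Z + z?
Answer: -2/55 ≈ -0.036364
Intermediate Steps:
V(t) = 2/55 (V(t) = -2/(-55) = -2*(-1/55) = 2/55)
-V(k(-6, m(-2))) = -1*2/55 = -2/55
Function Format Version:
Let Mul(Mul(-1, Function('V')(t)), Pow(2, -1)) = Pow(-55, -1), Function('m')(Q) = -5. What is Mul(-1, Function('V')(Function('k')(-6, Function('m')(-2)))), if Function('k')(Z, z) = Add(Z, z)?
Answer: Rational(-2, 55) ≈ -0.036364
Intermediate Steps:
Function('V')(t) = Rational(2, 55) (Function('V')(t) = Mul(-2, Pow(-55, -1)) = Mul(-2, Rational(-1, 55)) = Rational(2, 55))
Mul(-1, Function('V')(Function('k')(-6, Function('m')(-2)))) = Mul(-1, Rational(2, 55)) = Rational(-2, 55)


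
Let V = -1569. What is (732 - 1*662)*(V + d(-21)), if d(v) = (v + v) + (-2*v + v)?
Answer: -111300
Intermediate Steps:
d(v) = v (d(v) = 2*v - v = v)
(732 - 1*662)*(V + d(-21)) = (732 - 1*662)*(-1569 - 21) = (732 - 662)*(-1590) = 70*(-1590) = -111300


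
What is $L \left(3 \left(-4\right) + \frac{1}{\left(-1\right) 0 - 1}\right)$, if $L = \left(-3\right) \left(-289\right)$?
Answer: $-11271$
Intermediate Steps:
$L = 867$
$L \left(3 \left(-4\right) + \frac{1}{\left(-1\right) 0 - 1}\right) = 867 \left(3 \left(-4\right) + \frac{1}{\left(-1\right) 0 - 1}\right) = 867 \left(-12 + \frac{1}{0 - 1}\right) = 867 \left(-12 + \frac{1}{-1}\right) = 867 \left(-12 - 1\right) = 867 \left(-13\right) = -11271$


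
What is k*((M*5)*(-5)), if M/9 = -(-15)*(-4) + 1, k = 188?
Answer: 2495700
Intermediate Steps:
M = -531 (M = 9*(-(-15)*(-4) + 1) = 9*(-5*12 + 1) = 9*(-60 + 1) = 9*(-59) = -531)
k*((M*5)*(-5)) = 188*(-531*5*(-5)) = 188*(-2655*(-5)) = 188*13275 = 2495700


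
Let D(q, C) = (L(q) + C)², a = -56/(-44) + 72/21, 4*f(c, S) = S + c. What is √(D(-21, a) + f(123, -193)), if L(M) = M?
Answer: √5885070/154 ≈ 15.753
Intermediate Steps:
f(c, S) = S/4 + c/4 (f(c, S) = (S + c)/4 = S/4 + c/4)
a = 362/77 (a = -56*(-1/44) + 72*(1/21) = 14/11 + 24/7 = 362/77 ≈ 4.7013)
D(q, C) = (C + q)² (D(q, C) = (q + C)² = (C + q)²)
√(D(-21, a) + f(123, -193)) = √((362/77 - 21)² + ((¼)*(-193) + (¼)*123)) = √((-1255/77)² + (-193/4 + 123/4)) = √(1575025/5929 - 35/2) = √(2942535/11858) = √5885070/154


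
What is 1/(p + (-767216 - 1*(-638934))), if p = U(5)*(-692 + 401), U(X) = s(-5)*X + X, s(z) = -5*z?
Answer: -1/166112 ≈ -6.0200e-6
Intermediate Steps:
U(X) = 26*X (U(X) = (-5*(-5))*X + X = 25*X + X = 26*X)
p = -37830 (p = (26*5)*(-692 + 401) = 130*(-291) = -37830)
1/(p + (-767216 - 1*(-638934))) = 1/(-37830 + (-767216 - 1*(-638934))) = 1/(-37830 + (-767216 + 638934)) = 1/(-37830 - 128282) = 1/(-166112) = -1/166112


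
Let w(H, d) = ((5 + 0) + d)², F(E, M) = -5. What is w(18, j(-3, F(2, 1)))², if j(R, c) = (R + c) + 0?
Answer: 81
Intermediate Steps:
j(R, c) = R + c
w(H, d) = (5 + d)²
w(18, j(-3, F(2, 1)))² = ((5 + (-3 - 5))²)² = ((5 - 8)²)² = ((-3)²)² = 9² = 81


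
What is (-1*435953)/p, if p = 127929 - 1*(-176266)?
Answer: -435953/304195 ≈ -1.4331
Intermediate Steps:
p = 304195 (p = 127929 + 176266 = 304195)
(-1*435953)/p = -1*435953/304195 = -435953*1/304195 = -435953/304195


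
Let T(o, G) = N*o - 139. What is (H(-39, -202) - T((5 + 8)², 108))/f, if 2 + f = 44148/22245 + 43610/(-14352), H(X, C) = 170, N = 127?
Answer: 1125605186160/162502139 ≈ 6926.7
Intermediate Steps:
T(o, G) = -139 + 127*o (T(o, G) = 127*o - 139 = -139 + 127*o)
f = -162502139/53210040 (f = -2 + (44148/22245 + 43610/(-14352)) = -2 + (44148*(1/22245) + 43610*(-1/14352)) = -2 + (14716/7415 - 21805/7176) = -2 - 56082059/53210040 = -162502139/53210040 ≈ -3.0540)
(H(-39, -202) - T((5 + 8)², 108))/f = (170 - (-139 + 127*(5 + 8)²))/(-162502139/53210040) = (170 - (-139 + 127*13²))*(-53210040/162502139) = (170 - (-139 + 127*169))*(-53210040/162502139) = (170 - (-139 + 21463))*(-53210040/162502139) = (170 - 1*21324)*(-53210040/162502139) = (170 - 21324)*(-53210040/162502139) = -21154*(-53210040/162502139) = 1125605186160/162502139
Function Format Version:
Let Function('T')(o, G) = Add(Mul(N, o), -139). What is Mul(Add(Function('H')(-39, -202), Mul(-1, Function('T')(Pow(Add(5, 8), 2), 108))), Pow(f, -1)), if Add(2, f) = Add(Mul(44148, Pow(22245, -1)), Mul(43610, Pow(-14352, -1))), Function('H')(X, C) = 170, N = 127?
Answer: Rational(1125605186160, 162502139) ≈ 6926.7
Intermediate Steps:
Function('T')(o, G) = Add(-139, Mul(127, o)) (Function('T')(o, G) = Add(Mul(127, o), -139) = Add(-139, Mul(127, o)))
f = Rational(-162502139, 53210040) (f = Add(-2, Add(Mul(44148, Pow(22245, -1)), Mul(43610, Pow(-14352, -1)))) = Add(-2, Add(Mul(44148, Rational(1, 22245)), Mul(43610, Rational(-1, 14352)))) = Add(-2, Add(Rational(14716, 7415), Rational(-21805, 7176))) = Add(-2, Rational(-56082059, 53210040)) = Rational(-162502139, 53210040) ≈ -3.0540)
Mul(Add(Function('H')(-39, -202), Mul(-1, Function('T')(Pow(Add(5, 8), 2), 108))), Pow(f, -1)) = Mul(Add(170, Mul(-1, Add(-139, Mul(127, Pow(Add(5, 8), 2))))), Pow(Rational(-162502139, 53210040), -1)) = Mul(Add(170, Mul(-1, Add(-139, Mul(127, Pow(13, 2))))), Rational(-53210040, 162502139)) = Mul(Add(170, Mul(-1, Add(-139, Mul(127, 169)))), Rational(-53210040, 162502139)) = Mul(Add(170, Mul(-1, Add(-139, 21463))), Rational(-53210040, 162502139)) = Mul(Add(170, Mul(-1, 21324)), Rational(-53210040, 162502139)) = Mul(Add(170, -21324), Rational(-53210040, 162502139)) = Mul(-21154, Rational(-53210040, 162502139)) = Rational(1125605186160, 162502139)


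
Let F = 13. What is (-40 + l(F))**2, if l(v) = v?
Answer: 729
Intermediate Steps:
(-40 + l(F))**2 = (-40 + 13)**2 = (-27)**2 = 729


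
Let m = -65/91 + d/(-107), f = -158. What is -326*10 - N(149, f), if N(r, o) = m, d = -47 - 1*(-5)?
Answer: -2441499/749 ≈ -3259.7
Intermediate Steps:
d = -42 (d = -47 + 5 = -42)
m = -241/749 (m = -65/91 - 42/(-107) = -65*1/91 - 42*(-1/107) = -5/7 + 42/107 = -241/749 ≈ -0.32176)
N(r, o) = -241/749
-326*10 - N(149, f) = -326*10 - 1*(-241/749) = -3260 + 241/749 = -2441499/749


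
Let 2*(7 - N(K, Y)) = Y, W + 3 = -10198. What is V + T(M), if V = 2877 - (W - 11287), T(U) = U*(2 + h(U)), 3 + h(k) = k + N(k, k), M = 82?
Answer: 28219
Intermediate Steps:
W = -10201 (W = -3 - 10198 = -10201)
N(K, Y) = 7 - Y/2
h(k) = 4 + k/2 (h(k) = -3 + (k + (7 - k/2)) = -3 + (7 + k/2) = 4 + k/2)
T(U) = U*(6 + U/2) (T(U) = U*(2 + (4 + U/2)) = U*(6 + U/2))
V = 24365 (V = 2877 - (-10201 - 11287) = 2877 - 1*(-21488) = 2877 + 21488 = 24365)
V + T(M) = 24365 + (½)*82*(12 + 82) = 24365 + (½)*82*94 = 24365 + 3854 = 28219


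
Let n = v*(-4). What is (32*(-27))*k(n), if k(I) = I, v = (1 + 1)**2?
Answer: 13824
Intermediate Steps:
v = 4 (v = 2**2 = 4)
n = -16 (n = 4*(-4) = -16)
(32*(-27))*k(n) = (32*(-27))*(-16) = -864*(-16) = 13824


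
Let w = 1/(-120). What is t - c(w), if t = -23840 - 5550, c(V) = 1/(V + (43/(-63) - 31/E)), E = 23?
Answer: -3472752610/118163 ≈ -29390.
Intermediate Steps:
w = -1/120 ≈ -0.0083333
c(V) = 1/(-2942/1449 + V) (c(V) = 1/(V + (43/(-63) - 31/23)) = 1/(V + (43*(-1/63) - 31*1/23)) = 1/(V + (-43/63 - 31/23)) = 1/(V - 2942/1449) = 1/(-2942/1449 + V))
t = -29390
t - c(w) = -29390 - 1449/(-2942 + 1449*(-1/120)) = -29390 - 1449/(-2942 - 483/40) = -29390 - 1449/(-118163/40) = -29390 - 1449*(-40)/118163 = -29390 - 1*(-57960/118163) = -29390 + 57960/118163 = -3472752610/118163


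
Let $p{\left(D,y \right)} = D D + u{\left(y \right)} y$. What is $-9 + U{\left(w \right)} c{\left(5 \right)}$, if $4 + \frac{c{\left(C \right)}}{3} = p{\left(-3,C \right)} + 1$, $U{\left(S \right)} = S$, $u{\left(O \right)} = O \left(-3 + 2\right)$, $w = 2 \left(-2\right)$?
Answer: $219$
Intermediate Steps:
$w = -4$
$u{\left(O \right)} = - O$ ($u{\left(O \right)} = O \left(-1\right) = - O$)
$p{\left(D,y \right)} = D^{2} - y^{2}$ ($p{\left(D,y \right)} = D D + - y y = D^{2} - y^{2}$)
$c{\left(C \right)} = 18 - 3 C^{2}$ ($c{\left(C \right)} = -12 + 3 \left(\left(\left(-3\right)^{2} - C^{2}\right) + 1\right) = -12 + 3 \left(\left(9 - C^{2}\right) + 1\right) = -12 + 3 \left(10 - C^{2}\right) = -12 - \left(-30 + 3 C^{2}\right) = 18 - 3 C^{2}$)
$-9 + U{\left(w \right)} c{\left(5 \right)} = -9 - 4 \left(18 - 3 \cdot 5^{2}\right) = -9 - 4 \left(18 - 75\right) = -9 - -228 = -9 + 228 = 219$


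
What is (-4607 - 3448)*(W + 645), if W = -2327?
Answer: 13548510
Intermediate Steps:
(-4607 - 3448)*(W + 645) = (-4607 - 3448)*(-2327 + 645) = -8055*(-1682) = 13548510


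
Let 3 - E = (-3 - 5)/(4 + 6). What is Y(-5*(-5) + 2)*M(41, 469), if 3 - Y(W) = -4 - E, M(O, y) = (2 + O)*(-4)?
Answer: -9288/5 ≈ -1857.6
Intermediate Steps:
M(O, y) = -8 - 4*O
E = 19/5 (E = 3 - (-3 - 5)/(4 + 6) = 3 - (-8)/10 = 3 - 1*(-⅘) = 3 + ⅘ = 19/5 ≈ 3.8000)
Y(W) = 54/5 (Y(W) = 3 - (-4 - 1*19/5) = 3 - (-4 - 19/5) = 3 - 1*(-39/5) = 3 + 39/5 = 54/5)
Y(-5*(-5) + 2)*M(41, 469) = 54*(-8 - 4*41)/5 = 54*(-8 - 164)/5 = (54/5)*(-172) = -9288/5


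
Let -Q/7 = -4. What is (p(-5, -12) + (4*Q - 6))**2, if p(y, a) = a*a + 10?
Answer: 67600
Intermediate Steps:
Q = 28 (Q = -7*(-4) = 28)
p(y, a) = 10 + a**2 (p(y, a) = a**2 + 10 = 10 + a**2)
(p(-5, -12) + (4*Q - 6))**2 = ((10 + (-12)**2) + (4*28 - 6))**2 = ((10 + 144) + (112 - 6))**2 = (154 + 106)**2 = 260**2 = 67600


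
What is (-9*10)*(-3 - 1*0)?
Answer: 270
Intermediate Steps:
(-9*10)*(-3 - 1*0) = -90*(-3 + 0) = -90*(-3) = 270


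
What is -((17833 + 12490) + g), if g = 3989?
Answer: -34312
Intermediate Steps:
-((17833 + 12490) + g) = -((17833 + 12490) + 3989) = -(30323 + 3989) = -1*34312 = -34312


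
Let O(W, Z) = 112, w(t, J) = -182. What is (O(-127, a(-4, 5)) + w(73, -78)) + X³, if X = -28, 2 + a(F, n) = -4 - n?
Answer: -22022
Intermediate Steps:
a(F, n) = -6 - n (a(F, n) = -2 + (-4 - n) = -6 - n)
(O(-127, a(-4, 5)) + w(73, -78)) + X³ = (112 - 182) + (-28)³ = -70 - 21952 = -22022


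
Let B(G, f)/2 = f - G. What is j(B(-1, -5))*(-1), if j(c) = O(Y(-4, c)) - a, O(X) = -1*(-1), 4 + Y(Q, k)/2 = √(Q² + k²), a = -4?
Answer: -5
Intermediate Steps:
Y(Q, k) = -8 + 2*√(Q² + k²)
O(X) = 1
B(G, f) = -2*G + 2*f (B(G, f) = 2*(f - G) = -2*G + 2*f)
j(c) = 5 (j(c) = 1 - 1*(-4) = 1 + 4 = 5)
j(B(-1, -5))*(-1) = 5*(-1) = -5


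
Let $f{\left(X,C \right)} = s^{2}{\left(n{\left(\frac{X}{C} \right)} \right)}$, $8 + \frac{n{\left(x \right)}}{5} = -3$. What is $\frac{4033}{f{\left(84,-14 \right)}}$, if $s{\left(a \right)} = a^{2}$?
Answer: $\frac{4033}{9150625} \approx 0.00044073$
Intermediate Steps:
$n{\left(x \right)} = -55$ ($n{\left(x \right)} = -40 + 5 \left(-3\right) = -40 - 15 = -55$)
$f{\left(X,C \right)} = 9150625$ ($f{\left(X,C \right)} = \left(\left(-55\right)^{2}\right)^{2} = 3025^{2} = 9150625$)
$\frac{4033}{f{\left(84,-14 \right)}} = \frac{4033}{9150625}$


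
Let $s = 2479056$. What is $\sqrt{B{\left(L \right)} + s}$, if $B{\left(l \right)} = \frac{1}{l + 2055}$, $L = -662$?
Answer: $\frac{\sqrt{4810481737537}}{1393} \approx 1574.5$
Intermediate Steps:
$B{\left(l \right)} = \frac{1}{2055 + l}$
$\sqrt{B{\left(L \right)} + s} = \sqrt{\frac{1}{2055 - 662} + 2479056} = \sqrt{\frac{1}{1393} + 2479056} = \sqrt{\frac{3453325009}{1393}} = \frac{\sqrt{4810481737537}}{1393}$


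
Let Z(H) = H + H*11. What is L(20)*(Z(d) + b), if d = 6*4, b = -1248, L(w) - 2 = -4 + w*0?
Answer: 1920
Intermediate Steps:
L(w) = -2 (L(w) = 2 + (-4 + w*0) = 2 + (-4 + 0) = 2 - 4 = -2)
d = 24
Z(H) = 12*H (Z(H) = H + 11*H = 12*H)
L(20)*(Z(d) + b) = -2*(12*24 - 1248) = -2*(288 - 1248) = -2*(-960) = 1920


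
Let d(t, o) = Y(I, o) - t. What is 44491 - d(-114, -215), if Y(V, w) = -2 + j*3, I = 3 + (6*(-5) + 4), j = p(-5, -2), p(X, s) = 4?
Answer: 44367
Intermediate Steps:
j = 4
I = -23 (I = 3 + (-30 + 4) = 3 - 26 = -23)
Y(V, w) = 10 (Y(V, w) = -2 + 4*3 = -2 + 12 = 10)
d(t, o) = 10 - t
44491 - d(-114, -215) = 44491 - (10 - 1*(-114)) = 44491 - (10 + 114) = 44491 - 1*124 = 44491 - 124 = 44367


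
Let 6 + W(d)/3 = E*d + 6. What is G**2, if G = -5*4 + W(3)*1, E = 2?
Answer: 4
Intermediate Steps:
W(d) = 6*d (W(d) = -18 + 3*(2*d + 6) = -18 + 3*(6 + 2*d) = -18 + (18 + 6*d) = 6*d)
G = -2 (G = -5*4 + (6*3)*1 = -20 + 18*1 = -20 + 18 = -2)
G**2 = (-2)**2 = 4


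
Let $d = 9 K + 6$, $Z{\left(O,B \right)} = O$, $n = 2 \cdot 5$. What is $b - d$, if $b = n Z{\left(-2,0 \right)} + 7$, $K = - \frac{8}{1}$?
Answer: $53$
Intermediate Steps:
$n = 10$
$K = -8$ ($K = \left(-8\right) 1 = -8$)
$b = -13$ ($b = 10 \left(-2\right) + 7 = -20 + 7 = -13$)
$d = -66$ ($d = 9 \left(-8\right) + 6 = -72 + 6 = -66$)
$b - d = -13 - -66 = -13 + 66 = 53$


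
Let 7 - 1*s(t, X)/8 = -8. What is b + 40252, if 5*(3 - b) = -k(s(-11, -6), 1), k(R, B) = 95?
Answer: 40274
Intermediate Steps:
s(t, X) = 120 (s(t, X) = 56 - 8*(-8) = 56 + 64 = 120)
b = 22 (b = 3 - (-1)*95/5 = 3 - ⅕*(-95) = 3 + 19 = 22)
b + 40252 = 22 + 40252 = 40274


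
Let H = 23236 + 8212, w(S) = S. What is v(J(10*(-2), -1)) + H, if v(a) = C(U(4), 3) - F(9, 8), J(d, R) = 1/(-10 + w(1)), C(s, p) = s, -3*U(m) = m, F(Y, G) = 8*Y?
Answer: 94124/3 ≈ 31375.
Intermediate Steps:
U(m) = -m/3
J(d, R) = -⅑ (J(d, R) = 1/(-10 + 1) = 1/(-9) = -⅑)
v(a) = -220/3 (v(a) = -⅓*4 - 8*9 = -4/3 - 1*72 = -4/3 - 72 = -220/3)
H = 31448
v(J(10*(-2), -1)) + H = -220/3 + 31448 = 94124/3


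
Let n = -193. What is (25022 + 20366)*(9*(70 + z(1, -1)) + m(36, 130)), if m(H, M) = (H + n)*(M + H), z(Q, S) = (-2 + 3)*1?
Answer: -1153899124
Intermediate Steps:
z(Q, S) = 1 (z(Q, S) = 1*1 = 1)
m(H, M) = (-193 + H)*(H + M) (m(H, M) = (H - 193)*(M + H) = (-193 + H)*(H + M))
(25022 + 20366)*(9*(70 + z(1, -1)) + m(36, 130)) = (25022 + 20366)*(9*(70 + 1) + (36² - 193*36 - 193*130 + 36*130)) = 45388*(9*71 + (1296 - 6948 - 25090 + 4680)) = 45388*(639 - 26062) = 45388*(-25423) = -1153899124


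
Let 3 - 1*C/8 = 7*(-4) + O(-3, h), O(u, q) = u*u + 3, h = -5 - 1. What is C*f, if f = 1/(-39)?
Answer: -152/39 ≈ -3.8974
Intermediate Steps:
h = -6
f = -1/39 ≈ -0.025641
O(u, q) = 3 + u² (O(u, q) = u² + 3 = 3 + u²)
C = 152 (C = 24 - 8*(7*(-4) + (3 + (-3)²)) = 24 - 8*(-28 + (3 + 9)) = 24 - 8*(-28 + 12) = 24 - 8*(-16) = 24 + 128 = 152)
C*f = 152*(-1/39) = -152/39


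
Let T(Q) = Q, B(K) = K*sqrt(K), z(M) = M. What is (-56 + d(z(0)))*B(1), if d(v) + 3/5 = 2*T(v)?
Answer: -283/5 ≈ -56.600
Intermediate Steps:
B(K) = K**(3/2)
d(v) = -3/5 + 2*v
(-56 + d(z(0)))*B(1) = (-56 + (-3/5 + 2*0))*1**(3/2) = (-56 + (-3/5 + 0))*1 = (-56 - 3/5)*1 = -283/5*1 = -283/5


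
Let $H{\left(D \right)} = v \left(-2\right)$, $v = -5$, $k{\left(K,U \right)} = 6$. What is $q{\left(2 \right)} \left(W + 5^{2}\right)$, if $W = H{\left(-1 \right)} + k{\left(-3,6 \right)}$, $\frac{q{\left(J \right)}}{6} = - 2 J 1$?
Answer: $-984$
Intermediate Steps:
$H{\left(D \right)} = 10$ ($H{\left(D \right)} = \left(-5\right) \left(-2\right) = 10$)
$q{\left(J \right)} = - 12 J$ ($q{\left(J \right)} = 6 - 2 J 1 = 6 \left(- 2 J\right) = - 12 J$)
$W = 16$ ($W = 10 + 6 = 16$)
$q{\left(2 \right)} \left(W + 5^{2}\right) = \left(-12\right) 2 \left(16 + 5^{2}\right) = - 24 \left(16 + 25\right) = \left(-24\right) 41 = -984$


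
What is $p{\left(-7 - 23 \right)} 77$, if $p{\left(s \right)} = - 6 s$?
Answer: $13860$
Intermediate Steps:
$p{\left(-7 - 23 \right)} 77 = - 6 \left(-7 - 23\right) 77 = \left(-6\right) \left(-30\right) 77 = 180 \cdot 77 = 13860$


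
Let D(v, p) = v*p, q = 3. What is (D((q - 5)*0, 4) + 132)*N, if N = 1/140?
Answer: 33/35 ≈ 0.94286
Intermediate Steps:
D(v, p) = p*v
N = 1/140 ≈ 0.0071429
(D((q - 5)*0, 4) + 132)*N = (4*((3 - 5)*0) + 132)*(1/140) = (4*(-2*0) + 132)*(1/140) = (4*0 + 132)*(1/140) = (0 + 132)*(1/140) = 132*(1/140) = 33/35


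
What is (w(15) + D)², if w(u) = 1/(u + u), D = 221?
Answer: 43970161/900 ≈ 48856.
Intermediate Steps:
w(u) = 1/(2*u)
(w(15) + D)² = ((½)/15 + 221)² = ((½)*(1/15) + 221)² = (1/30 + 221)² = (6631/30)² = 43970161/900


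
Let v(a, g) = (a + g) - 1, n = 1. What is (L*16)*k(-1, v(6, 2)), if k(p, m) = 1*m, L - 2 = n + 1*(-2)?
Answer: 112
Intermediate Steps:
v(a, g) = -1 + a + g
L = 1 (L = 2 + (1 + 1*(-2)) = 2 + (1 - 2) = 2 - 1 = 1)
k(p, m) = m
(L*16)*k(-1, v(6, 2)) = (1*16)*(-1 + 6 + 2) = 16*7 = 112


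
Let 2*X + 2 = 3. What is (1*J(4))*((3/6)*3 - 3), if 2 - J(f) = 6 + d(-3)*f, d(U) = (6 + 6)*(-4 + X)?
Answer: -246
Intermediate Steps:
X = ½ (X = -1 + (½)*3 = -1 + 3/2 = ½ ≈ 0.50000)
d(U) = -42 (d(U) = (6 + 6)*(-4 + ½) = 12*(-7/2) = -42)
J(f) = -4 + 42*f (J(f) = 2 - (6 - 42*f) = 2 + (-6 + 42*f) = -4 + 42*f)
(1*J(4))*((3/6)*3 - 3) = (1*(-4 + 42*4))*((3/6)*3 - 3) = (1*(-4 + 168))*((3*(⅙))*3 - 3) = (1*164)*((½)*3 - 3) = 164*(3/2 - 3) = 164*(-3/2) = -246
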